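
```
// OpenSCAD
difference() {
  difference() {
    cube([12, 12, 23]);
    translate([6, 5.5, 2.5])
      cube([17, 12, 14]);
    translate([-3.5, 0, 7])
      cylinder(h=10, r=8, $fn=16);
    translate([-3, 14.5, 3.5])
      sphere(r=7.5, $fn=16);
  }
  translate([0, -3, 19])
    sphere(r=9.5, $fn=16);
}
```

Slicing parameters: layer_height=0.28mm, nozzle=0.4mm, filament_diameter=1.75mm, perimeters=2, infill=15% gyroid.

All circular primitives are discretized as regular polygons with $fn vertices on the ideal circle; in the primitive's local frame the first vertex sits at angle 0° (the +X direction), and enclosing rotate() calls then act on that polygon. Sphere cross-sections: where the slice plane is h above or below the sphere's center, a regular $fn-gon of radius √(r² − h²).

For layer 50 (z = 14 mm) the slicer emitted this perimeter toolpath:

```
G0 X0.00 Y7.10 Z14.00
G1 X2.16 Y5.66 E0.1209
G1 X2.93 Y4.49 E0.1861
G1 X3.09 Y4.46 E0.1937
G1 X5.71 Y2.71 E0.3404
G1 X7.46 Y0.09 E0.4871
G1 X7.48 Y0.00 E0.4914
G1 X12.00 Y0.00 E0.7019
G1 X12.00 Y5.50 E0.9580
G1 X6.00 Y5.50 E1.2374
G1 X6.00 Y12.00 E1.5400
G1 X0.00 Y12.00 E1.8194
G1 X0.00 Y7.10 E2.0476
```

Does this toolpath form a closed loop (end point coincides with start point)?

Start point (G0): (0.00, 7.10). End point (last G1): the path returns to the start — closed.

yes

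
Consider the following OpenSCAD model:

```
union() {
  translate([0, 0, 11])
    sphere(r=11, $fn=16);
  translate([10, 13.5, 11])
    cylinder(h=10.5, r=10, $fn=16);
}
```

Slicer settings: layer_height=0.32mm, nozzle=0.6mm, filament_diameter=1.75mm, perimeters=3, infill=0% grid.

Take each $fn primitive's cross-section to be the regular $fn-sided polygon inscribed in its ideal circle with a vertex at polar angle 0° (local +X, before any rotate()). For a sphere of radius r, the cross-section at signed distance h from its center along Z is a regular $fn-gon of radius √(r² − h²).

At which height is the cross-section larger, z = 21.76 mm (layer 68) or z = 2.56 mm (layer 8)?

layer 8 (z = 2.56 mm)

Layer 68 (z = 21.76): the sphere: section is a regular 16-gon, circumradius = √(r²−h²) = √(11²−10.76²) = 2.285 (area = (16/2)·2.285²·sin(360°/16) = 15.99 mm²); the cylinder at (10, 13.5) does not reach this height (z outside [11, 21.5]); Combining (union): only the r=11 sphere is present, so the union is just that shape — area = 15.99 mm². So its area = 15.99 mm². Layer 8 (z = 2.56): the r=11 sphere contributes a regular 16-gon of circumradius √(11²−8.44²) = 7.055 (area = (16/2)·7.055²·sin(360°/16) = 152.36 mm²); the cylinder at (10, 13.5) does not reach this height (z outside [11, 21.5]); Taking the union: only the r=11 sphere is present, so the union is just that shape — area = 152.36 mm². So its area = 152.36 mm². Layer 8 is larger (152.36 vs 15.99 mm²).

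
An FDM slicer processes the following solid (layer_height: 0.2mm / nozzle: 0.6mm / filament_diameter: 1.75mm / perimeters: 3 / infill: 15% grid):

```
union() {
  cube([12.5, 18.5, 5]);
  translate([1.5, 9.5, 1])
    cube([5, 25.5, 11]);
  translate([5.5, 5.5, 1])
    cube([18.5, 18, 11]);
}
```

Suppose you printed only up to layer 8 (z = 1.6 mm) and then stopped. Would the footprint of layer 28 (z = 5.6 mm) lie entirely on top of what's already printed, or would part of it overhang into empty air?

entirely on top

Compare the two slices. At z = 1.6: the cube (footprint 12.5×18.5) is included at this height (area 231.25 mm²); the cube at (1.5, 9.5) (footprint 5×25.5) is included at this height (area 127.50 mm²); the cube at (5.5, 5.5) (footprint 18.5×18) is included at this height (area 333.00 mm²); Combining (union): the regions partially overlap — summed areas 691.75 mm² minus the doubly-counted overlap 141.00 mm² gives 550.75 mm² — area = 550.75 mm². At z = 5.6: the cube is absent (z outside [0, 5]); the 5×25.5 cube at (1.5, 9.5) contributes its full rectangle (area 127.50 mm²); the 18.5×18 cube at (5.5, 5.5) contributes its full rectangle (area 333.00 mm²); Merging all regions: the regions partially overlap — summed areas 460.50 mm² minus the doubly-counted overlap 14.00 mm² gives 446.50 mm² — area = 446.50 mm². Checking containment: the cross-section at z = 5.6 is a subset of the cross-section at z = 1.6.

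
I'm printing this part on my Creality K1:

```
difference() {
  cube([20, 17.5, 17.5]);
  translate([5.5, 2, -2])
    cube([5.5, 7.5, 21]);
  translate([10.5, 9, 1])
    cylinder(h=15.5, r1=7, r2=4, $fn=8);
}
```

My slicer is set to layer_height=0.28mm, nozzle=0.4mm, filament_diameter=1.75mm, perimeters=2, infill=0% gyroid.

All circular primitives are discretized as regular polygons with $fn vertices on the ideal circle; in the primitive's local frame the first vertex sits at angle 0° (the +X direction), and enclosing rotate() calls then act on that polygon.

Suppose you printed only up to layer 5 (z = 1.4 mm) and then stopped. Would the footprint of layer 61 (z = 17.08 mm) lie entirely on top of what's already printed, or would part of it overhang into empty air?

part overhangs

Compare the two slices. At z = 1.4: the 20×17.5 cube contributes its full rectangle (area 350.00 mm²); the 5.5×7.5 cube at (5.5, 2) contributes its full rectangle (area 41.25 mm²); the cone at (10.5, 9): at t=0.026 of its height the radius interpolates to r₁+(r₂−r₁)t = 6.923, giving a regular 8-gon of that circumradius (area = (8/2)·6.923²·sin(360°/8) = 135.54 mm²); After the difference (first − rest): starting from the 20×17.5 cube (350.00 mm²), the 5.5×7.5 cube at (5.5, 2) lies wholly inside it (removes its full 41.25 mm² and its 26.00 mm outline becomes a hole wall); the cone at (10.5, 9) partially overlaps it — only the 99.96 mm² overlap (of its 135.54 mm²) is removed, clipping the outline — area = 208.79 mm². At z = 17.08: the 20×17.5 cube contributes its full rectangle (area 350.00 mm²); the cube at (5.5, 2) is present — its section is the full 5.5×7.5 rectangle (area 41.25 mm²); the cone at (10.5, 9) is absent (z outside [1, 16.5]); After the difference (first − rest): starting from the 20×17.5 cube (350.00 mm²), the 5.5×7.5 cube at (5.5, 2) lies wholly inside it (removes its full 41.25 mm² and its 26.00 mm outline becomes a hole wall) — area = 308.75 mm². Checking containment: at z = 17.08 the cross-section extends beyond the z = 1.4 cross-section by about 99.96 mm².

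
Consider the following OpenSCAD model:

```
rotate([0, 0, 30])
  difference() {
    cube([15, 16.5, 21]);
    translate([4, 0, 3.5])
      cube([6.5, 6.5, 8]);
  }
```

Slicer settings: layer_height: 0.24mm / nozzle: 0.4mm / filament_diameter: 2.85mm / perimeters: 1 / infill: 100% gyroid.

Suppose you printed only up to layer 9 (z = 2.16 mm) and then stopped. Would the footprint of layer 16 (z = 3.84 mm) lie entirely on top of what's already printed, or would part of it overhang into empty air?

entirely on top

Compare the two slices. At z = 2.16: the cube (footprint 15×16.5) is included at this height (area 247.50 mm²); the cube at (4, 0) is absent (z outside [3.5, 11.5]); Taking the first minus the rest: none of the subtracted shapes is present at this height, so the 15×16.5 cube is unchanged — area = 247.50 mm²; (rotated 30° about Z; rotation is an isometry so areas/perimeters/island counts are preserved). At z = 3.84: the cube (footprint 15×16.5) is included at this height (area 247.50 mm²); the cube at (4, 0) is present — its section is the full 6.5×6.5 rectangle (area 42.25 mm²); Taking the first minus the rest: starting from the 15×16.5 cube (247.50 mm²), the 6.5×6.5 cube at (4, 0) lies inside it touching the edge (removes its full 42.25 mm²) — area = 205.25 mm²; (rotated 30° about Z; rotation is an isometry so areas/perimeters/island counts are preserved). Checking containment: the cross-section at z = 3.84 is a subset of the cross-section at z = 2.16.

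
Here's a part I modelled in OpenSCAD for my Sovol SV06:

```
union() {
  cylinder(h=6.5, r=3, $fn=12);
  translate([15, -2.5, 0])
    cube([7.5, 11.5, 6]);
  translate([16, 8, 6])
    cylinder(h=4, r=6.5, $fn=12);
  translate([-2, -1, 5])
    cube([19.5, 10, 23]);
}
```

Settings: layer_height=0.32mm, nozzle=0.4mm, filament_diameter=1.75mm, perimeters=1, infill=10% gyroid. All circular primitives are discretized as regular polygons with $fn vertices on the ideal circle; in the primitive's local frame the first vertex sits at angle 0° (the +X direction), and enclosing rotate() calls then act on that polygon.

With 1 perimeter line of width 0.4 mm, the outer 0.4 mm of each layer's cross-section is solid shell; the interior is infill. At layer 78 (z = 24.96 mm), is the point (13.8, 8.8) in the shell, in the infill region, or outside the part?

shell

At z = 24.96 mm: the cylinder is not intersected at this z (z outside [0, 6.5]); the cube at (15, -2.5) is not intersected at this z (z outside [0, 6]); the cylinder at (16, 8) is absent (z outside [6, 10]); the cube at (-2, -1) (footprint 19.5×10) is included at this height; Merging all regions: only the 19.5×10 cube at (-2, -1) is present, so the union is just that shape — 1 connected region. Overall, the cross-section is a single solid region. The nearest boundary edge runs (17.50, 9.00)→(-2.00, 9.00); distance from the point to it = 0.20 mm. The point is inside the cross-section, 0.20 mm from the nearest boundary — within the 0.4 mm shell band (1 × 0.4).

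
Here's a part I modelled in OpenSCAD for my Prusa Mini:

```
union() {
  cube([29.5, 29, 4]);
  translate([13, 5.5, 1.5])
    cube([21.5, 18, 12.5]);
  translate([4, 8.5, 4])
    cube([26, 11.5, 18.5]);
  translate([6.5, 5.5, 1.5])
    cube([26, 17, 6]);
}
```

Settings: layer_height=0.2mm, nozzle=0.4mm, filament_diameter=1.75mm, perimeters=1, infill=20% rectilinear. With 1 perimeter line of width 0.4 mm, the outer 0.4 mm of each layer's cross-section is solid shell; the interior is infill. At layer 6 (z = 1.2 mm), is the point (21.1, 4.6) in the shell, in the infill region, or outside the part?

At z = 1.2 mm: the 29.5×29 cube contributes its full rectangle; the cube at (13, 5.5) is not intersected at this z (z outside [1.5, 14]); the cube at (4, 8.5) is absent (z outside [4, 22.5]); the cube at (6.5, 5.5) is not intersected at this z (z outside [1.5, 7.5]); Merging all regions: only the 29.5×29 cube is present, so the union is just that shape — 1 connected region. Overall, the cross-section is a single solid region. The nearest boundary edge runs (0.00, 0.00)→(29.50, 0.00); distance from the point to it = 4.60 mm. The point is inside the cross-section and 4.60 mm from the nearest boundary — more than the 0.4 mm shell width (1 × 0.4), so it's in the infill interior.

infill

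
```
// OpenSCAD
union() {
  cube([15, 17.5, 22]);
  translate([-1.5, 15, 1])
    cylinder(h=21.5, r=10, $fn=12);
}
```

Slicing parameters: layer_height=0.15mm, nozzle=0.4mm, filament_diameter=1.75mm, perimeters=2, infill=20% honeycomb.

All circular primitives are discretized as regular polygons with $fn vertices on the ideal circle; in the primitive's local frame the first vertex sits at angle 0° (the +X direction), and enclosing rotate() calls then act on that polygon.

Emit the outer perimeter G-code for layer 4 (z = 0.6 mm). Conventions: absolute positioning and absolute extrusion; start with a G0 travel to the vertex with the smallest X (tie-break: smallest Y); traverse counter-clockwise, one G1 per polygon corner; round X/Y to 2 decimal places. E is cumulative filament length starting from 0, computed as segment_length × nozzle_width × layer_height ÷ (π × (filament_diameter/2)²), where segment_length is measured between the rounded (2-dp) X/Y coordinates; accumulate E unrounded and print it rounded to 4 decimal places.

At z = 0.6 mm: the cube is present — its section is the full 15×17.5 rectangle; the cylinder at (-1.5, 15) is not intersected at this z (z outside [1, 22.5]); Taking the union: only the 15×17.5 cube is present, so the union is just that shape — 1 connected region. The outline is a single polygon with 4 vertices. Extrusion per mm of travel: 0.4 × 0.15 / (π × 0.875²) = 0.024945. Accumulating E over each segment gives final E = 1.6214.

G0 X0.00 Y0.00 Z0.60
G1 X15.00 Y0.00 E0.3742
G1 X15.00 Y17.50 E0.8107
G1 X0.00 Y17.50 E1.1849
G1 X0.00 Y0.00 E1.6214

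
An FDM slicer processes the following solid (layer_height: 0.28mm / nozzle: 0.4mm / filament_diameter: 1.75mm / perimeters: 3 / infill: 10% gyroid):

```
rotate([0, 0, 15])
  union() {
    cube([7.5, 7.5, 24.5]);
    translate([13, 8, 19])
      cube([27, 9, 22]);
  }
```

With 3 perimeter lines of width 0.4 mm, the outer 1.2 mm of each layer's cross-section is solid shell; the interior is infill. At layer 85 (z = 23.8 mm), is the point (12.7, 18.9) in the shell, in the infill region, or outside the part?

At z = 23.8 mm: the cube (footprint 7.5×7.5) is included at this height; the cube at (13, 8) is present — its section is the full 27×9 rectangle; Taking the union: the 2 present regions are separate (no shared area or edge), so areas and boundary lengths simply add and each stays a separate island — 2 connected regions; (whole slice rotated 15° about Z — lengths, areas and connectivity unchanged). Overall, the cross-section has 2 separate islands. Undo the 15° rotation: the query point maps to (17.159, 14.969) in the un-rotated model frame. The nearest boundary edge runs (13.00, 17.00)→(40.00, 17.00); distance from the point to it = 2.03 mm. (Shell/infill is judged within the island containing the point — the largest one.) The point is inside the cross-section and 2.03 mm from the nearest boundary — more than the 1.2 mm shell width (3 × 0.4), so it's in the infill interior.

infill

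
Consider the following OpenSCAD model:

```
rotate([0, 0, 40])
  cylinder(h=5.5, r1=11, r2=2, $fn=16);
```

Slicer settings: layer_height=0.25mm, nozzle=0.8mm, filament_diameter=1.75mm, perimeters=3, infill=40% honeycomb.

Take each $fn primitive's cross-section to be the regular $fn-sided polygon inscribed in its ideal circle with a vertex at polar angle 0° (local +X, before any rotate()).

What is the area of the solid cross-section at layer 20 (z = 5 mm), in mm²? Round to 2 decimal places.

24.31 mm²

At z = 5 mm: the cone (r1=11→r2=2) has section circumradius 2.818 here — a regular 16-gon (area = (16/2)·2.818²·sin(360°/16) = 24.31 mm²); (whole slice rotated 40° about Z — lengths, areas and connectivity unchanged). Overall, the cross-section is a single solid region. Net area = 24.31 mm².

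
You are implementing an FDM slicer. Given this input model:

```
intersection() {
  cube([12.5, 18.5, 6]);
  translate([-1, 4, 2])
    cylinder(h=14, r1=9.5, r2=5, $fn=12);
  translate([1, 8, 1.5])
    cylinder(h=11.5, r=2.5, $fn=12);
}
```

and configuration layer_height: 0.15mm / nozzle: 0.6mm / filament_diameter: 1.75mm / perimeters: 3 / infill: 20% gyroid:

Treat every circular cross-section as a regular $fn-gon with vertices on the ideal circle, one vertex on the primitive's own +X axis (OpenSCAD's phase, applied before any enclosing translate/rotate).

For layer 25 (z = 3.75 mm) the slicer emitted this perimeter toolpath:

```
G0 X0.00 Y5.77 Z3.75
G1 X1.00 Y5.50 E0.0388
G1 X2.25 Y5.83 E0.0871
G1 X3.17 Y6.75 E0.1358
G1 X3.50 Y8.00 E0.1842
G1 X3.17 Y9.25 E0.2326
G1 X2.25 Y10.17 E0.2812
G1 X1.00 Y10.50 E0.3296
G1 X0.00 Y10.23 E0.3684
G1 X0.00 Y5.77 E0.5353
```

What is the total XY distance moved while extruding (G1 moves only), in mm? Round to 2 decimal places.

14.31 mm

Sum the Euclidean lengths of each G1 segment: total = 14.31 mm.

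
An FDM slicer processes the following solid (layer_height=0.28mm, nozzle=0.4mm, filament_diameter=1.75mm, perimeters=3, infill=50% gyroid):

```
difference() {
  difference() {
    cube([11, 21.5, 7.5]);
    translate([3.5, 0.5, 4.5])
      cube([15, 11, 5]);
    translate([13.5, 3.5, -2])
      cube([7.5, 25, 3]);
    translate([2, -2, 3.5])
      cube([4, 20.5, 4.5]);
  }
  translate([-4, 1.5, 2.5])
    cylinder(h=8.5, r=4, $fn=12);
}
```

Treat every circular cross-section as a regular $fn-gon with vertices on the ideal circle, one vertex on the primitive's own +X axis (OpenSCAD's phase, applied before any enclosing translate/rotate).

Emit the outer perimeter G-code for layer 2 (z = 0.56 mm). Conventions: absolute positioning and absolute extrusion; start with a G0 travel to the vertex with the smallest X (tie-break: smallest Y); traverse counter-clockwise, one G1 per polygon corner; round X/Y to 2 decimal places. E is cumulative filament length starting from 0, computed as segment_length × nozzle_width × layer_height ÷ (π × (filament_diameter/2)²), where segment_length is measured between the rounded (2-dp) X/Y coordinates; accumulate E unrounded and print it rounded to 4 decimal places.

At z = 0.56 mm: the cube is present — its section is the full 11×21.5 rectangle; the cube at (3.5, 0.5) is absent (z outside [4.5, 9.5]); the cube at (13.5, 3.5) (footprint 7.5×25) is included at this height; the cube at (2, -2) is absent (z outside [3.5, 8]); Taking the first minus the rest: starting from the 11×21.5 cube, the 7.5×25 cube at (13.5, 3.5) misses the remaining region (no effect) — 1 connected region; the cylinder at (-4, 1.5) is not intersected at this z (z outside [2.5, 11]); Subtracting the remaining from the first: none of the subtracted shapes is present at this height, so the result so far is unchanged — 1 connected region. The outline is a single polygon with 4 vertices. Extrusion per mm of travel: 0.4 × 0.28 / (π × 0.875²) = 0.046564. Accumulating E over each segment gives final E = 3.0267.

G0 X0.00 Y0.00 Z0.56
G1 X11.00 Y0.00 E0.5122
G1 X11.00 Y21.50 E1.5133
G1 X0.00 Y21.50 E2.0255
G1 X0.00 Y0.00 E3.0267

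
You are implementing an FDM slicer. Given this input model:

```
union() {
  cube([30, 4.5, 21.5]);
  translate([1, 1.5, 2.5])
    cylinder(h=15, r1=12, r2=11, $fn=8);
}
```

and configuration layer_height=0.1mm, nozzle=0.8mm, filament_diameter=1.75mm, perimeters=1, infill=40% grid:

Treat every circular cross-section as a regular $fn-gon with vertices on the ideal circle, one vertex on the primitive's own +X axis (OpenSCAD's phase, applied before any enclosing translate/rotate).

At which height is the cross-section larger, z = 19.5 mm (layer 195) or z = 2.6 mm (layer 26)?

Layer 195 (z = 19.5): the 30×4.5 cube contributes its full rectangle (area 135.00 mm²); the cone at (1, 1.5) does not reach this height (z outside [2.5, 17.5]); Taking the union: only the 30×4.5 cube is present, so the union is just that shape — area = 135.00 mm². So its area = 135.00 mm². Layer 26 (z = 2.6): the cube (footprint 30×4.5) is included at this height (area 135.00 mm²); the cone at (1, 1.5) (r1=12→r2=11) has section circumradius 11.993 here — a regular 8-gon (area = (8/2)·11.993²·sin(360°/8) = 406.84 mm²); Taking the union: the regions partially overlap — summed areas 541.84 mm² minus the doubly-counted overlap 56.14 mm² gives 485.70 mm² — area = 485.70 mm². So its area = 485.70 mm². Layer 26 is larger (485.70 vs 135.00 mm²).

layer 26 (z = 2.6 mm)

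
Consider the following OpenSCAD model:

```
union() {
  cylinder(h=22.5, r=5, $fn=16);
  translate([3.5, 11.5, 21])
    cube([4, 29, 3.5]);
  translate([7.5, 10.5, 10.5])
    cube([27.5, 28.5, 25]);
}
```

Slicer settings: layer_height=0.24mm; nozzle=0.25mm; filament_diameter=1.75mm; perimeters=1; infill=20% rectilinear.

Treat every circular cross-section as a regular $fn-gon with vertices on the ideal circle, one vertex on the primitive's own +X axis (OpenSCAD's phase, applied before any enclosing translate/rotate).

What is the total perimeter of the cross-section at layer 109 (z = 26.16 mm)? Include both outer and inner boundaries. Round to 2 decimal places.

112.00 mm

At z = 26.16 mm: the cylinder is absent (z outside [0, 22.5]); the cube at (3.5, 11.5) does not reach this height (z outside [21, 24.5]); the 27.5×28.5 cube at (7.5, 10.5) contributes its full rectangle (perimeter 112.00 mm); Combining (union): only the 27.5×28.5 cube at (7.5, 10.5) is present, so the union is just that shape — boundary = 112.00 mm. Overall, the cross-section is a single solid region. Total boundary length (outer) = 112.00 mm.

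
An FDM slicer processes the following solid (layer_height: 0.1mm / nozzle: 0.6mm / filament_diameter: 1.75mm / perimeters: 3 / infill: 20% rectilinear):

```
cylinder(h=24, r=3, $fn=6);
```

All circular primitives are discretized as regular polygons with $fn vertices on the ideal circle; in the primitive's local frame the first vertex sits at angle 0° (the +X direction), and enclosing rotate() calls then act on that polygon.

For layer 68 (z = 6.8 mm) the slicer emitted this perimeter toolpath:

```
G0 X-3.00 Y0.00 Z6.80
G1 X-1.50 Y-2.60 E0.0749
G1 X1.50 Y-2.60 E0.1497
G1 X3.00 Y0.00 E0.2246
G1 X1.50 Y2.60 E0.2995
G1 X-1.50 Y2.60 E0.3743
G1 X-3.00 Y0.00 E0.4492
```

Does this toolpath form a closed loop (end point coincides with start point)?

yes

Start point (G0): (-3.00, 0.00). End point (last G1): the path returns to the start — closed.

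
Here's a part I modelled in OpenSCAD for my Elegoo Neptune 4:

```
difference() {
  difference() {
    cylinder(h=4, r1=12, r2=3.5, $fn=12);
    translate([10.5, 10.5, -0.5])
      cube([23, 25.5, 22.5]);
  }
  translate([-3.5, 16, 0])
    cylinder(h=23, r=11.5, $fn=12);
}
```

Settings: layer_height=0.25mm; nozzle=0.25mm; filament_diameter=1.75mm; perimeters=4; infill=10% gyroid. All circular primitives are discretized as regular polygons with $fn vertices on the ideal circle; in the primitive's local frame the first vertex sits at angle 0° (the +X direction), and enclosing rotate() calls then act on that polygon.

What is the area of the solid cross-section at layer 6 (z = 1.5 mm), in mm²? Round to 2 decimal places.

At z = 1.5 mm: the cone contributes a regular 12-gon of circumradius 8.812 (interpolated between r1=12 and r2=3.5 at t=0.375) (area = (12/2)·8.812²·sin(360°/12) = 232.98 mm²); the cube at (10.5, 10.5) (footprint 23×25.5) is included at this height (area 586.50 mm²); Subtracting the remaining from the first: starting from the cone (232.98 mm²), the 23×25.5 cube at (10.5, 10.5) misses the remaining region (no effect) — area = 232.98 mm²; the r=11.5 cylinder at (-3.5, 16) contributes a regular 12-gon of circumradius 11.5 (area = (12/2)·11.500²·sin(360°/12) = 396.75 mm²); Taking the first minus the rest: starting from the result so far (232.98 mm²), the r=11.5 cylinder at (-3.5, 16) partially overlaps it — only the 26.03 mm² overlap (of its 396.75 mm²) is removed, clipping the outline — area = 206.95 mm². Overall, the cross-section is a single solid region. Net area = 206.95 mm².

206.95 mm²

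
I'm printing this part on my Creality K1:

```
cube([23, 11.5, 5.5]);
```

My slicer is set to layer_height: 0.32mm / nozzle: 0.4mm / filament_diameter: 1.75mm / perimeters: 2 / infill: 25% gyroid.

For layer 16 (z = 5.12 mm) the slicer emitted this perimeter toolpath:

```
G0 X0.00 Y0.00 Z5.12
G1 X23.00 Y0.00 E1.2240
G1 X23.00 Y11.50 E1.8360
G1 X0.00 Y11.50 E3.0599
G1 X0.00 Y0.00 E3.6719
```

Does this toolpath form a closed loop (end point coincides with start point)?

yes

Start point (G0): (0.00, 0.00). End point (last G1): the path returns to the start — closed.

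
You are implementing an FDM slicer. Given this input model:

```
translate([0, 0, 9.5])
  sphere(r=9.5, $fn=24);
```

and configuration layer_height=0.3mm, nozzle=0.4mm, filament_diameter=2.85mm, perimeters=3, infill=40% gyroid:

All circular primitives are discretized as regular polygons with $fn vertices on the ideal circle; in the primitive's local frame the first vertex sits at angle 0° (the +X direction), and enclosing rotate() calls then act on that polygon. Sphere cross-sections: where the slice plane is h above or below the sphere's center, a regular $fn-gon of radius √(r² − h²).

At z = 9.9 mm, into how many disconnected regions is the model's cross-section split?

1

At z = 9.9 mm: the sphere: section is a regular 24-gon, circumradius = √(r²−h²) = √(9.5²−0.4²) = 9.492. The result has 1 disconnected region.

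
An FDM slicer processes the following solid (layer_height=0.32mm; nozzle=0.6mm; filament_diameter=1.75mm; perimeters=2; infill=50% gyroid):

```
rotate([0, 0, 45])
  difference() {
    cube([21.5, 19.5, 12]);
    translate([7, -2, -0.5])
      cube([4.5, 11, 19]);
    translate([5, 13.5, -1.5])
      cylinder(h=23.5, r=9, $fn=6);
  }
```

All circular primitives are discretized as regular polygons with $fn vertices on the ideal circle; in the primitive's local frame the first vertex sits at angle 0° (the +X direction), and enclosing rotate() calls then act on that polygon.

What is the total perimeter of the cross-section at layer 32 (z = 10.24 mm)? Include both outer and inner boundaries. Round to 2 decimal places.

At z = 10.24 mm: the cube (footprint 21.5×19.5) is included at this height (perimeter 82.00 mm); the cube at (7, -2) (footprint 4.5×11) is included at this height (perimeter 31.00 mm); the cylinder at (5, 13.5): section is a regular 6-gon, circumradius r=9 (perimeter = 2·6·9.000·sin(180°/6) = 54.00 mm); Subtracting the remaining from the first: starting from the 21.5×19.5 cube, the 4.5×11 cube at (7, -2) partially overlaps it — only the 40.50 mm² overlap (of its 49.50 mm²) is removed, clipping the outline; the r=9 cylinder at (5, 13.5) partially overlaps it — only the 153.61 mm² overlap (of its 210.44 mm²) is removed, clipping the outline — boundary = 88.46 mm; (rotated 45° about Z; rotation is an isometry so areas/perimeters/island counts are preserved). Overall, the cross-section has 2 separate islands. Total boundary length (outer) = 88.46 mm.

88.46 mm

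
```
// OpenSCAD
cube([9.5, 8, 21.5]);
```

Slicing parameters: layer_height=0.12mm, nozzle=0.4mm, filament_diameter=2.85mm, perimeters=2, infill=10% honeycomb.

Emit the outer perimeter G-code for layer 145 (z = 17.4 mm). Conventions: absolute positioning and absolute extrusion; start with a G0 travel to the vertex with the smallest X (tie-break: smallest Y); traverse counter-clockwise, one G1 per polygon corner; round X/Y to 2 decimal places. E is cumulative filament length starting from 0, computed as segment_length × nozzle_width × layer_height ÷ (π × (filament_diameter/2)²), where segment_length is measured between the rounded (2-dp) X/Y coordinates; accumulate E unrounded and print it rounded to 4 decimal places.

G0 X0.00 Y0.00 Z17.40
G1 X9.50 Y0.00 E0.0715
G1 X9.50 Y8.00 E0.1317
G1 X0.00 Y8.00 E0.2032
G1 X0.00 Y0.00 E0.2633

At z = 17.4 mm: the 9.5×8 cube contributes its full rectangle. The outline is a single polygon with 4 vertices. Extrusion per mm of travel: 0.4 × 0.12 / (π × 1.425²) = 0.007524. Accumulating E over each segment gives final E = 0.2633.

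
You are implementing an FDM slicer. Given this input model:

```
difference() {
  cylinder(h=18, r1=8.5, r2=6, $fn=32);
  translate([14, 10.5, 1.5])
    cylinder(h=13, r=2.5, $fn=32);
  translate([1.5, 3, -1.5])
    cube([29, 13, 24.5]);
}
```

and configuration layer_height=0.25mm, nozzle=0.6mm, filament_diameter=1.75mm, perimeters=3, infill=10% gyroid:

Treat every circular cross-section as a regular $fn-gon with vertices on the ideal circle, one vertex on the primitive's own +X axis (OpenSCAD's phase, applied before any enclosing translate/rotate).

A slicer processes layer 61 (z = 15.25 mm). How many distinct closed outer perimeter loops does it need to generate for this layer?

1

At z = 15.25 mm: the cone (r1=8.5→r2=6) has section circumradius 6.382 here — a regular 32-gon; the cylinder at (14, 10.5) does not reach this height (z outside [1.5, 14.5]); the cube at (1.5, 3) (footprint 29×13) is included at this height; After the difference (first − rest): starting from the cone, the 29×13 cube at (1.5, 3) partially overlaps it — only the 8.48 mm² overlap (of its 377.00 mm²) is removed, clipping the outline — 1 connected region. The result has 1 disconnected region.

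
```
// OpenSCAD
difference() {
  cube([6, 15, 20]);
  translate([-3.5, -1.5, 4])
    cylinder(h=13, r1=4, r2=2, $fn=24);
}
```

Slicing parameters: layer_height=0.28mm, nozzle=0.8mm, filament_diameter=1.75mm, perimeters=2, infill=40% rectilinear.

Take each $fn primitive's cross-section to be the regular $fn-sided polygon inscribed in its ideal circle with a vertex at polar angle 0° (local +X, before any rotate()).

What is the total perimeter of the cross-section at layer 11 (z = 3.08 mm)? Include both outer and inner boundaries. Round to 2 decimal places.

42.00 mm

At z = 3.08 mm: the cube is present — its section is the full 6×15 rectangle (perimeter 42.00 mm); the cone at (-3.5, -1.5) does not reach this height (z outside [4, 17]); Taking the first minus the rest: none of the subtracted shapes is present at this height, so the 6×15 cube is unchanged — boundary = 42.00 mm. Overall, the cross-section is a single solid region. Total boundary length (outer) = 42.00 mm.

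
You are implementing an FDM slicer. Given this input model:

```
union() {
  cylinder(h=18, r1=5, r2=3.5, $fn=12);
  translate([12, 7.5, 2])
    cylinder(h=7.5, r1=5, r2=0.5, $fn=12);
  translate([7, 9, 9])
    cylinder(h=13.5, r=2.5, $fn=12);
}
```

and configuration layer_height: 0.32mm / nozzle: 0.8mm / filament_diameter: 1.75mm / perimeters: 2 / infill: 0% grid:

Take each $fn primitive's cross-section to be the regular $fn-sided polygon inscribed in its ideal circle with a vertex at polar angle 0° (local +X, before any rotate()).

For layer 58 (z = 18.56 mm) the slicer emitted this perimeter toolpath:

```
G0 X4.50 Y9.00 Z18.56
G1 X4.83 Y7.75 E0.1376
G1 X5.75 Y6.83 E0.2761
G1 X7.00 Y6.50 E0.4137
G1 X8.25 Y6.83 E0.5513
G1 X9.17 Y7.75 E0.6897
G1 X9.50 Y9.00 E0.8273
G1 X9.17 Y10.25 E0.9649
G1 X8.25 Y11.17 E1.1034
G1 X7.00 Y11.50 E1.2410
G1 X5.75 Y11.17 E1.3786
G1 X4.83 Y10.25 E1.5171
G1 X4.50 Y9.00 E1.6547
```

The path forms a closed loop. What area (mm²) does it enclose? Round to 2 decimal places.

18.79 mm²

Apply the shoelace formula to the sequence of (X, Y) vertices; enclosed area = 18.79 mm².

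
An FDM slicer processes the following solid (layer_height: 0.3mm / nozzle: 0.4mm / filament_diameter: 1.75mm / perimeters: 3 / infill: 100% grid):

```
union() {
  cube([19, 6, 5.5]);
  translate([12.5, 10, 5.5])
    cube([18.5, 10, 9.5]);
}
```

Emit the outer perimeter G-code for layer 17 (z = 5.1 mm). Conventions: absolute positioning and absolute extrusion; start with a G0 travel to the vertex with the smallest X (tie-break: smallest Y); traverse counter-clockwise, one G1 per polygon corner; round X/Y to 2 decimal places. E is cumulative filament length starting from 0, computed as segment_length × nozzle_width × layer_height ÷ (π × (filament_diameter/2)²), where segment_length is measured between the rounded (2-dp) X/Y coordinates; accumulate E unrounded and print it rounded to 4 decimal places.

G0 X0.00 Y0.00 Z5.10
G1 X19.00 Y0.00 E0.9479
G1 X19.00 Y6.00 E1.2473
G1 X0.00 Y6.00 E2.1952
G1 X0.00 Y0.00 E2.4945

At z = 5.1 mm: the cube is present — its section is the full 19×6 rectangle; the cube at (12.5, 10) is not intersected at this z (z outside [5.5, 15]); Taking the union: only the 19×6 cube is present, so the union is just that shape — 1 connected region. The outline is a single polygon with 4 vertices. Extrusion per mm of travel: 0.4 × 0.3 / (π × 0.875²) = 0.049890. Accumulating E over each segment gives final E = 2.4945.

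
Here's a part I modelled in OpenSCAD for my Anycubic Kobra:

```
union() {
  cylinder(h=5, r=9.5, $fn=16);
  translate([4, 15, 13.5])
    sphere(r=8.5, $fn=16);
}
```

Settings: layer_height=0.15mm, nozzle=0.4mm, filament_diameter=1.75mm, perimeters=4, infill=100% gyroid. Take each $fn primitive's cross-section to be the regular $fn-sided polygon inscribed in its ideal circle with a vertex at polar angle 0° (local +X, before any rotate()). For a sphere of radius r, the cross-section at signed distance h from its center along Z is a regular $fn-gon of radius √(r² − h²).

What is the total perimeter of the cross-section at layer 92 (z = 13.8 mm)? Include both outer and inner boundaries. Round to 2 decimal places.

At z = 13.8 mm: the cylinder is absent (z outside [0, 5]); the r=8.5 sphere at (4, 15) contributes a regular 16-gon of circumradius √(8.5²−0.3²) = 8.495 (perimeter = 2·16·8.495·sin(180°/16) = 53.03 mm); Merging all regions: only the r=8.5 sphere at (4, 15) is present, so the union is just that shape — boundary = 53.03 mm. Overall, the cross-section is a single solid region. Total boundary length (outer) = 53.03 mm.

53.03 mm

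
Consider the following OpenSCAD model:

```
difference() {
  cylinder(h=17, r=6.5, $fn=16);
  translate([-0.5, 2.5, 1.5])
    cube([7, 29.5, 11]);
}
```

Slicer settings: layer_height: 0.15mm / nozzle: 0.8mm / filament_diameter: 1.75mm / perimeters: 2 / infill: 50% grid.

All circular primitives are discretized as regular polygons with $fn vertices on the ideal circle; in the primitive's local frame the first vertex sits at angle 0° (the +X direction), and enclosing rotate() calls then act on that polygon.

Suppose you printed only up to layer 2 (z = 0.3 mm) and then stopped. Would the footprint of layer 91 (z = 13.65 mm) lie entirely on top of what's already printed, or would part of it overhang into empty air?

entirely on top

Compare the two slices. At z = 0.3: the cylinder: section is a regular 16-gon, circumradius r=6.5 (area = (16/2)·6.500²·sin(360°/16) = 129.35 mm²); the cube at (-0.5, 2.5) is absent (z outside [1.5, 12.5]); After the difference (first − rest): none of the subtracted shapes is present at this height, so the r=6.5 cylinder is unchanged — area = 129.35 mm². At z = 13.65: the r=6.5 cylinder contributes a regular 16-gon of circumradius 6.5 (area = (16/2)·6.500²·sin(360°/16) = 129.35 mm²); the cube at (-0.5, 2.5) is absent (z outside [1.5, 12.5]); After the difference (first − rest): none of the subtracted shapes is present at this height, so the r=6.5 cylinder is unchanged — area = 129.35 mm². Checking containment: the cross-section at z = 13.65 is a subset of the cross-section at z = 0.3.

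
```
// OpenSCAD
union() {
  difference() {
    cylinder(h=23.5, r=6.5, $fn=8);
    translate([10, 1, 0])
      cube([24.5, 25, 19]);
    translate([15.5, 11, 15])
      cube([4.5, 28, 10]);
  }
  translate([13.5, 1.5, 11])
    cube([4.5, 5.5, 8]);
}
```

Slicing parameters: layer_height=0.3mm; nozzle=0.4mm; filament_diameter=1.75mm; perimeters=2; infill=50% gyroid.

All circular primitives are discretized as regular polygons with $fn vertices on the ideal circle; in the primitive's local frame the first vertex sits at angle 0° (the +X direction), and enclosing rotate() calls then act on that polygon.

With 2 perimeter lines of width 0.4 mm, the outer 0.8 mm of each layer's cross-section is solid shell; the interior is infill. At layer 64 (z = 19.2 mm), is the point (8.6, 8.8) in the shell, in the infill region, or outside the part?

At z = 19.2 mm: the cylinder: section is a regular 8-gon, circumradius r=6.5; the cube at (10, 1) is not intersected at this z (z outside [0, 19]); the cube at (15.5, 11) (footprint 4.5×28) is included at this height; After the difference (first − rest): starting from the r=6.5 cylinder, the 4.5×28 cube at (15.5, 11) misses the remaining region (no effect) — 1 connected region; the cube at (13.5, 1.5) is absent (z outside [11, 19]); Taking the union: only the result so far is present, so the union is just that shape — 1 connected region. Overall, the cross-section is a single solid region. The nearest boundary edge runs (0.00, 6.50)→(4.60, 4.60); distance from the point to it = 5.81 mm. The point is not inside any of the regions above, so it lies outside the cross-section (5.81 mm from the nearest boundary).

outside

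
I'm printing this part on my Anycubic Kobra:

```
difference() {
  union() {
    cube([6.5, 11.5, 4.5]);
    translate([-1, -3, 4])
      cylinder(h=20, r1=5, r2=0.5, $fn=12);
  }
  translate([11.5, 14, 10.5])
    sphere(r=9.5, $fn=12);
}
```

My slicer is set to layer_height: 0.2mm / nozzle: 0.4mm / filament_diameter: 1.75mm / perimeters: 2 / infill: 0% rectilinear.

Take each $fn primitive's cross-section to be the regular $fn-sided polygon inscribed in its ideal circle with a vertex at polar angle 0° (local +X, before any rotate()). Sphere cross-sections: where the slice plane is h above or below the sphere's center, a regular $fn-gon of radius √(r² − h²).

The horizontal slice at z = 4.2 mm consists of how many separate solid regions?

1

At z = 4.2 mm: the 6.5×11.5 cube contributes its full rectangle; the cone at (-1, -3) (r1=5→r2=0.5) has section circumradius 4.955 here — a regular 12-gon; Taking the union: the regions partially overlap (shared area 3.03 mm²), so overlapping operands fuse into one piece — 1 connected region; the r=9.5 sphere at (11.5, 14) contributes a regular 12-gon of circumradius √(9.5²−6.3²) = 7.111; After the difference (first − rest): starting from that combined region, the r=9.5 sphere at (11.5, 14) partially overlaps it — only the 2.04 mm² overlap (of its 151.68 mm²) is removed, clipping the outline — 1 connected region. The result has 1 disconnected region.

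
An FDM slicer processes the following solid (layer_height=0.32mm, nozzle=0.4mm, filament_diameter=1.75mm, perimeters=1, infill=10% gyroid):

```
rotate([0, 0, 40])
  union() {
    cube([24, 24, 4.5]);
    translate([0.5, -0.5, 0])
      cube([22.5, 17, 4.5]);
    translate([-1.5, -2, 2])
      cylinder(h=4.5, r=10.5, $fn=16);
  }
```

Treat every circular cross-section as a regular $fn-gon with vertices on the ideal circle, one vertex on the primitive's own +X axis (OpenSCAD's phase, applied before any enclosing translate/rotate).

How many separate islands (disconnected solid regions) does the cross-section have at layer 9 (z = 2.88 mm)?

At z = 2.88 mm: the cube (footprint 24×24) is included at this height; the 22.5×17 cube at (0.5, -0.5) contributes its full rectangle; the r=10.5 cylinder at (-1.5, -2) gives a regular 16-gon of circumradius 10.5 (constant along its height); Merging all regions: the regions partially overlap (shared area 426.58 mm²), so overlapping operands fuse into one piece — 1 connected region; (rotated 40° about Z; rotation is an isometry so areas/perimeters/island counts are preserved). Overall, the cross-section is a single solid region. Island count = 1.

1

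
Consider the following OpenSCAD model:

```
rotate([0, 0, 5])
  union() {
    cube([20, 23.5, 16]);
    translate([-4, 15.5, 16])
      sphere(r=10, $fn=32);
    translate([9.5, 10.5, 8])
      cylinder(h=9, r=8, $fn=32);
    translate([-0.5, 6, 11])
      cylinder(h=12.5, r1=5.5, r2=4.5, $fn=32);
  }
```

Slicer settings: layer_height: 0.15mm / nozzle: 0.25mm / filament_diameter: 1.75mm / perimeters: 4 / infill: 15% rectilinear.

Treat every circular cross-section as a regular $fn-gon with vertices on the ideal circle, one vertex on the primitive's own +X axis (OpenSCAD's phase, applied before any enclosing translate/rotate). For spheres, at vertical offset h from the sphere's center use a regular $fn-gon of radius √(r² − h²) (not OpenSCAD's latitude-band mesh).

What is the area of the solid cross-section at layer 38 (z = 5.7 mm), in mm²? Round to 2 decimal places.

At z = 5.7 mm: the cube is present — its section is the full 20×23.5 rectangle (area 470.00 mm²); the sphere at (-4, 15.5) is not intersected at this z (|z−center|=10.300 > r=10); the cylinder at (9.5, 10.5) does not reach this height (z outside [8, 17]); the cone at (-0.5, 6) does not reach this height (z outside [11, 23.5]); Combining (union): only the 20×23.5 cube is present, so the union is just that shape — area = 470.00 mm²; (whole slice rotated 5° about Z — lengths, areas and connectivity unchanged). Overall, the cross-section is a single solid region. Net area = 470.00 mm².

470.00 mm²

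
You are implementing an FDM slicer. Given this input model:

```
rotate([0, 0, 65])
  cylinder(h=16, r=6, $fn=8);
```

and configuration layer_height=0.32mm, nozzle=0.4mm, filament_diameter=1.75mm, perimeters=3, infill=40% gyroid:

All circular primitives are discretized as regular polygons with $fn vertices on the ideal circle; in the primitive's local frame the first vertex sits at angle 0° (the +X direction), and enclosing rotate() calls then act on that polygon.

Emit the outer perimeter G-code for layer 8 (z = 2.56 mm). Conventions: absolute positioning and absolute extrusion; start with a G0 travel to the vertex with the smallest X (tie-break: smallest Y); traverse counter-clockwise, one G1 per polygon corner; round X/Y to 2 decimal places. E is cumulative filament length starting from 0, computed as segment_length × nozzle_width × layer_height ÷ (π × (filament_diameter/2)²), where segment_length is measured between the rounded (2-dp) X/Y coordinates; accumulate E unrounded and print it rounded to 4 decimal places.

At z = 2.56 mm: the r=6 cylinder gives a regular 8-gon of circumradius 6 (constant along its height); (whole slice rotated 65° about Z — lengths, areas and connectivity unchanged). The outline is a single polygon with 8 vertices. Extrusion per mm of travel: 0.4 × 0.32 / (π × 0.875²) = 0.053216. Accumulating E over each segment gives final E = 1.9558.

G0 X-5.64 Y-2.05 Z2.56
G1 X-2.54 Y-5.44 E0.2445
G1 X2.05 Y-5.64 E0.4890
G1 X5.44 Y-2.54 E0.7334
G1 X5.64 Y2.05 E0.9779
G1 X2.54 Y5.44 E1.2224
G1 X-2.05 Y5.64 E1.4669
G1 X-5.44 Y2.54 E1.7113
G1 X-5.64 Y-2.05 E1.9558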